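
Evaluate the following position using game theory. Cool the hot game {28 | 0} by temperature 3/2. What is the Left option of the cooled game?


Original game: {28 | 0} (a switch {a | b} with a > b).
Cooling by t (for t below the temperature (a - b)/2 = 14) taxes each move by t: {a | b} cooled by t is {a - t | b + t}.
Cooling amount: t = 3/2
Cooled Left option: 28 - 3/2 = 53/2
Cooled Right option: 0 + 3/2 = 3/2
Cooled game: {53/2 | 3/2}
Left option = 53/2

53/2


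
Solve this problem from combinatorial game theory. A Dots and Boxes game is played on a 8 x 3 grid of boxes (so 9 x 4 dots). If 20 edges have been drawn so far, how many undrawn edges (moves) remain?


Grid: 8 x 3 boxes, i.e. 9 rows and 4 columns of dots.
Horizontal edges: (rows + 1) * cols = 9 * 3 = 27
Vertical edges: rows * (cols + 1) = 8 * 4 = 32
Total edges: 27 + 32 = 59
Edges drawn: 20
Remaining: 59 - 20 = 39

39


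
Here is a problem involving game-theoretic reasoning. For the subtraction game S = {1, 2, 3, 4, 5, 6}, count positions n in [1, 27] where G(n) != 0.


Subtraction set S = {1, 2, 3, 4, 5, 6}, so G(n) = n mod 7.
G(n) = 0 when n is a multiple of 7.
Multiples of 7 in [1, 27]: 3
N-positions (nonzero Grundy) = 27 - 3 = 24

24


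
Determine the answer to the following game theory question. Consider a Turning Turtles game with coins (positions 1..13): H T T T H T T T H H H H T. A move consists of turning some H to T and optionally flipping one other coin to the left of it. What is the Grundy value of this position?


Coins: H T T T H T T T H H H H T
Key fact: a single head at position k behaves exactly like a Nim heap of size k (turning it to T and optionally flipping a coin at j < k corresponds to moving the heap from k to j, or to 0), and heads combine as a disjunctive sum (two heads at the same place would cancel, matching j XOR j = 0). So the Nim-value is the XOR of the 1-indexed positions of the heads.
Face-up positions (1-indexed): [1, 5, 9, 10, 11, 12]
XOR 0 with 1: 0 XOR 1 = 1
XOR 1 with 5: 1 XOR 5 = 4
XOR 4 with 9: 4 XOR 9 = 13
XOR 13 with 10: 13 XOR 10 = 7
XOR 7 with 11: 7 XOR 11 = 12
XOR 12 with 12: 12 XOR 12 = 0
Nim-value = 0

0


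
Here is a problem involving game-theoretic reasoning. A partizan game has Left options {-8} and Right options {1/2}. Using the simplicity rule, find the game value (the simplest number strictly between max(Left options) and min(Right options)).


Left options: {-8}, max = -8
Right options: {1/2}, min = 1/2
All options are numbers and max(Left) < min(Right), so by the simplicity theorem the value is the simplest (earliest-born) number strictly between -8 and 1/2.
Integers -7 through 0 all lie strictly between -8 and 1/2.
Among integers, the simplest (lowest birthday = smallest |n|; 0 is born on day 0, +-n on day n) is 0.
No non-integer in the interval can be simpler: if x is a non-integer in the interval, then floor(x) or ceil(x) also lies in the interval (the interval contains an integer), and both are proper prefixes of x's sign expansion, i.e. born earlier. So the game value is 0.
Game value = 0

0


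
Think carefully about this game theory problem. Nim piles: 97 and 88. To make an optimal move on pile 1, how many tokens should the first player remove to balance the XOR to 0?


Piles: 97 and 88
Current XOR: 97 XOR 88 = 57 (non-zero, so this is an N-position).
To make the XOR zero, we need to find a move that balances the piles.
For pile 1 (size 97): target = 97 XOR 57 = 88
We reduce pile 1 from 97 to 88.
Tokens removed: 97 - 88 = 9
Verification: 88 XOR 88 = 0

9


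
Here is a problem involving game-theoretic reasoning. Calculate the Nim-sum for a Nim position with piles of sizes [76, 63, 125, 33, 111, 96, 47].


We need the XOR (exclusive or) of all pile sizes.
After XOR-ing pile 1 (size 76): 0 XOR 76 = 76
After XOR-ing pile 2 (size 63): 76 XOR 63 = 115
After XOR-ing pile 3 (size 125): 115 XOR 125 = 14
After XOR-ing pile 4 (size 33): 14 XOR 33 = 47
After XOR-ing pile 5 (size 111): 47 XOR 111 = 64
After XOR-ing pile 6 (size 96): 64 XOR 96 = 32
After XOR-ing pile 7 (size 47): 32 XOR 47 = 15
The Nim-value of this position is 15.

15


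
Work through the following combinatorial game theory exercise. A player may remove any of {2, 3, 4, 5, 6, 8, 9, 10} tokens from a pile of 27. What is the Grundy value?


The subtraction set is S = {2, 3, 4, 5, 6, 8, 9, 10}.
G(k) = mex{ G(k - s) : s in S, s <= k }. We compute iteratively: G(0) = 0.
G(1) = mex({}) = 0
G(2) = mex({0}) = 1
G(3) = mex({0}) = 1
G(4) = mex({0, 1}) = 2
G(5) = mex({0, 1}) = 2
G(6) = mex({0, 1, 2}) = 3
G(7) = mex({0, 1, 2}) = 3
G(8) = mex({0, 1, 2, 3}) = 4
G(9) = mex({0, 1, 2, 3}) = 4
G(10) = mex({0, 1, 2, 3, 4}) = 5
G(11) = mex({0, 1, 2, 3, 4}) = 5
G(12) = mex({1, 2, 3, 4, 5}) = 0
G(13) = mex({1, 2, 3, 4, 5}) = 0
G(14) = mex({0, 2, 3, 4, 5}) = 1
G(15) = mex({0, 2, 3, 4, 5}) = 1
G(16) = mex({0, 1, 3, 4, 5}) = 2
G(17) = mex({0, 1, 3, 4, 5}) = 2
G(18) = mex({0, 1, 2, 4, 5}) = 3
G(19) = mex({0, 1, 2, 4, 5}) = 3
G(20) = mex({0, 1, 2, 3, 5}) = 4
G(21) = mex({0, 1, 2, 3, 5}) = 4
Observe that G(12)..G(21) = 0, 0, 1, 1, 2, 2, 3, 3, 4, 4 repeats G(0)..G(9) = 0, 0, 1, 1, 2, 2, 3, 3, 4, 4.
For k >= max(S) = 10, G(k) is determined by the previous 10 values G(k-10)..G(k-1); a window of 10 consecutive values has recurred shifted by 12, so by induction G(k + 12) = G(k) for all k >= 0: the sequence is periodic from the start with period 12.
One period: G(0..11) = 0, 0, 1, 1, 2, 2, 3, 3, 4, 4, 5, 5.
27 mod 12 = 3, so G(27) = G(3) = 1.

1


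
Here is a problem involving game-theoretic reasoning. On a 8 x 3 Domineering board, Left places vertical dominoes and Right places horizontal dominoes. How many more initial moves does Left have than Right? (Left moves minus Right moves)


Board is 8 x 3 (rows x cols).
Left (vertical) placements: (rows-1) * cols = 7 * 3 = 21
Right (horizontal) placements: rows * (cols-1) = 8 * 2 = 16
Advantage = Left - Right = 21 - 16 = 5

5


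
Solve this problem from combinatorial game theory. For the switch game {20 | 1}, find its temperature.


The game is {20 | 1}, a switch {a | b} with numbers a > b.
Cooling {a | b} by t gives {a - t | b + t}, which stops being hot when a - t = b + t, i.e. at t = (a - b)/2. So the temperature of a switch is (a - b)/2.
Temperature = (Left option - Right option) / 2
= (20 - (1)) / 2
= 19 / 2
= 19/2

19/2


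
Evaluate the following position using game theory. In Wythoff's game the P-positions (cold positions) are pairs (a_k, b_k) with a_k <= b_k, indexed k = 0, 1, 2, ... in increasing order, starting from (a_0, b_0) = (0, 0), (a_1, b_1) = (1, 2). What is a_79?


By Wythoff's theorem, a_k = floor(k * phi) and b_k = floor(k * phi^2) = a_k + k, where phi = (1 + sqrt(5))/2 is the golden ratio.
phi = (1 + sqrt(5))/2 = 1.618034
k = 79
k * phi = 79 * 1.618034 = 127.824685
a_79 = floor(k * phi) = 127

127


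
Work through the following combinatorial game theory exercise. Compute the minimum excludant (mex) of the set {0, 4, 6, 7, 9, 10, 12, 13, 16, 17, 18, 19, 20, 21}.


Set = {0, 4, 6, 7, 9, 10, 12, 13, 16, 17, 18, 19, 20, 21}
0 is in the set.
1 is NOT in the set. This is the mex.
mex = 1

1


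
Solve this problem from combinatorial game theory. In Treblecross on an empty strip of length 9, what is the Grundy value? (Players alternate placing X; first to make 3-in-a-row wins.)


Treblecross: place X on empty cells; 3-in-a-row wins.
Playing within two cells of an existing X lets the opponent win at once, so sensible play treats the cells i-2..i+2 around each X as dead. The player left with no safe cell loses, so this is a normal-play take-away game on strips of safe cells.
Placing X at cell i (0-indexed) of a strip of k safe cells leaves independent strips of sizes max(0, i-2) and max(0, k-i-3). Hence G(k) = mex{ G(max(0,i-2)) XOR G(max(0,k-i-3)) : 0 <= i < k }, with G(0) = 0.
G(1): splits (0,0):0^0=0 -> mex({0}) = 1
G(2): splits (0,0):0^0=0 -> mex({0}) = 1
G(3): splits (0,0):0^0=0 -> mex({0}) = 1
G(4): splits (0,1):0^1=1 (0,0):0^0=0 -> mex({0, 1}) = 2
G(5): splits (0,2):0^1=1 (0,1):0^1=1 (0,0):0^0=0 -> mex({0, 1}) = 2
G(6) = mex({1}) = 0
G(7) = mex({0, 1, 2}) = 3
G(8) = mex({0, 1, 2}) = 3
G(9) = mex({0, 2}) = 1
Therefore G(9) = 1.

1


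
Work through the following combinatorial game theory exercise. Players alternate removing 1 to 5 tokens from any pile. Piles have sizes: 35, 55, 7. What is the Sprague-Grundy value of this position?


Subtraction set: {1, 2, 3, 4, 5}
For this subtraction set, G(n) = n mod 6 (period = max + 1 = 6).
Pile 1 (size 35): G(35) = 35 mod 6 = 5
Pile 2 (size 55): G(55) = 55 mod 6 = 1
Pile 3 (size 7): G(7) = 7 mod 6 = 1
Total Grundy value = XOR of all: 5 XOR 1 XOR 1 = 5

5


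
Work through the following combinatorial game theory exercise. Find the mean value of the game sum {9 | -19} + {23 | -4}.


G1 = {9 | -19}, G2 = {23 | -4}
Each is a switch {a | b} with numbers a > b; its mean value is (a + b)/2, and mean value is additive over game sums: m(G1 + G2) = m(G1) + m(G2).
Mean of G1 = (9 + (-19))/2 = -10/2 = -5
Mean of G2 = (23 + (-4))/2 = 19/2 = 19/2
Mean of G1 + G2 = -5 + 19/2 = 9/2

9/2


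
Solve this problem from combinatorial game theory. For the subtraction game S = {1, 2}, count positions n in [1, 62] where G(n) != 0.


Subtraction set S = {1, 2}, so G(n) = n mod 3.
G(n) = 0 when n is a multiple of 3.
Multiples of 3 in [1, 62]: 20
N-positions (nonzero Grundy) = 62 - 20 = 42

42


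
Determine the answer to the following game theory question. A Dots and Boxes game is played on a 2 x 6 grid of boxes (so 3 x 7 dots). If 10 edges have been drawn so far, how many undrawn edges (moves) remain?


Grid: 2 x 6 boxes, i.e. 3 rows and 7 columns of dots.
Horizontal edges: (rows + 1) * cols = 3 * 6 = 18
Vertical edges: rows * (cols + 1) = 2 * 7 = 14
Total edges: 18 + 14 = 32
Edges drawn: 10
Remaining: 32 - 10 = 22

22


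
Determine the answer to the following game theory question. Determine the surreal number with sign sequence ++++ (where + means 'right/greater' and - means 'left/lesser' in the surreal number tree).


Sign expansion: ++++
Rule: track bounds (lo, hi), initially (-inf, +inf). On '+', the current value becomes lo and we move to the simplest number in (value, hi): value + 1 if hi = +inf, otherwise the midpoint (value + hi)/2. On '-', the current value becomes hi and we move to value - 1 if lo = -inf, otherwise the midpoint (lo + value)/2.
Start at 0.
Step 1: sign = +, move right. Bounds: (0, +inf). Value = 1
Step 2: sign = +, move right. Bounds: (1, +inf). Value = 2
Step 3: sign = +, move right. Bounds: (2, +inf). Value = 3
Step 4: sign = +, move right. Bounds: (3, +inf). Value = 4
The surreal number with sign expansion ++++ is 4.

4


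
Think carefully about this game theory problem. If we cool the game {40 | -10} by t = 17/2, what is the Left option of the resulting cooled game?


Original game: {40 | -10} (a switch {a | b} with a > b).
Cooling by t (for t below the temperature (a - b)/2 = 25) taxes each move by t: {a | b} cooled by t is {a - t | b + t}.
Cooling amount: t = 17/2
Cooled Left option: 40 - 17/2 = 63/2
Cooled Right option: -10 + 17/2 = -3/2
Cooled game: {63/2 | -3/2}
Left option = 63/2

63/2


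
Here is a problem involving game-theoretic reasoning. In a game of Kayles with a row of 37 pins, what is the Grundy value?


Kayles: a move removes 1 or 2 adjacent pins from a contiguous row.
Removing pins from a row of k leaves two independent rows (a, b) with a + b = k - 1 (one pin) or a + b = k - 2 (two pins); an end removal gives a = 0.
By Sprague-Grundy, G(k) = mex{ G(a) XOR G(b) } over all these splits. G(0) = 0.
G(1): splits (0,0):0^0=0 -> mex({0}) = 1
G(2): splits (0,1):0^1=1 (0,0):0^0=0 -> mex({0, 1}) = 2
G(3): splits (0,2):0^2=2 (1,1):1^1=0 (0,1):0^1=1 -> mex({0, 1, 2}) = 3
G(4): splits (0,3):0^3=3 (1,2):1^2=3 (0,2):0^2=2 (1,1):1^1=0 -> mex({0, 2, 3}) = 1
G(5): splits (0,4):0^1=1 (1,3):1^3=2 (2,2):2^2=0 (0,3):0^3=3 (1,2):1^2=3 -> mex({0, 1, 2, 3}) = 4
G(6) = mex({0, 1, 2, 4}) = 3
G(7) = mex({0, 1, 3, 4, 5}) = 2
G(8) = mex({0, 2, 3, 5, 6}) = 1
G(9) = mex({0, 1, 2, 3, 6, 7}) = 4
G(10) = mex({0, 1, 3, 4, 5, 7}) = 2
G(11) = mex({0, 1, 2, 3, 4, 5}) = 6
G(12) = mex({0, 1, 2, 3, 5, 6, 7}) = 4
G(13) = mex({0, 2, 3, 4, 6, 7}) = 1
G(14) = mex({0, 1, 4, 5, 6, 7}) = 2
G(15) = mex({0, 1, 2, 3, 4, 5, 6}) = 7
G(16) = mex({0, 2, 3, 5, 6, 7}) = 1
G(17) = mex({0, 1, 2, 3, 5, 6, 7}) = 4
G(18) = mex({0, 1, 2, 4, 5, 6}) = 3
G(19) = mex({0, 1, 3, 4, 5, 7}) = 2
G(20) = mex({0, 2, 3, 4, 5, 6, 7}) = 1
G(21) = mex({0, 1, 2, 3, 5, 6, 7}) = 4
G(22) = mex({0, 1, 2, 3, 4, 5, 7}) = 6
G(23) = mex({0, 1, 2, 3, 4, 5, 6}) = 7
G(24) = mex({0, 1, 2, 3, 5, 6, 7}) = 4
G(25) = mex({0, 2, 3, 4, 6, 7}) = 1
G(26) = mex({0, 1, 3, 4, 5, 6, 7}) = 2
G(27) = mex({0, 1, 2, 3, 4, 5, 6, 7}) = 8
G(28) = mex({0, 1, 2, 3, 4, 6, 7, 8}) = 5
G(29) = mex({0, 1, 2, 3, 5, 6, 7, 8, 9}) = 4
G(30) = mex({0, 1, 2, 3, 4, 5, 6, 9, 10}) = 7
G(31) = mex({0, 1, 3, 4, 5, 7, 10, 11}) = 2
G(32) = mex({0, 2, 3, 4, 5, 6, 7, 9, 11}) = 1
G(33) = mex({0, 1, 2, 3, 4, 5, 6, 7, 9, 12}) = 8
G(34) = mex({0, 1, 2, 3, 4, 5, 7, 8, 11, 12}) = 6
G(35) = mex({0, 1, 2, 3, 4, 5, 6, 8, 9, 10, 11}) = 7
G(36) = mex({0, 1, 2, 3, 5, 6, 7, 9, 10}) = 4
G(37) = mex({0, 2, 3, 4, 6, 7, 9, 10, 11, 12}) = 1
Therefore G(37) = 1.

1


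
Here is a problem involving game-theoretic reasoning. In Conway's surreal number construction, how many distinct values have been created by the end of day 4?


Day 0: {|} = 0 is born. Count = 1.
Day n: the number of surreal numbers born by day n is 2^(n+1) - 1.
By day 0: 2^1 - 1 = 1
By day 1: 2^2 - 1 = 3
By day 2: 2^3 - 1 = 7
By day 3: 2^4 - 1 = 15
By day 4: 2^5 - 1 = 31
By day 4: 31 surreal numbers.

31


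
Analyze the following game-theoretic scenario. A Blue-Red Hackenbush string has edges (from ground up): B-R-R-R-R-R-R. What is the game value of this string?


Edges (from ground): B-R-R-R-R-R-R
By Berlekamp's sign-expansion rule, a Blue-Red Hackenbush stalk has the value of the surreal number whose sign sequence is the edge sequence with B -> + and R -> -.
Sign sequence: +------
Trace the sign expansion in the surreal number tree, starting from 0:
Edge 1: B (sign +) -> bounds (0, +inf), value = 1
Edge 2: R (sign -) -> bounds (0, 1), value = 1/2
Edge 3: R (sign -) -> bounds (0, 1/2), value = 1/4
Edge 4: R (sign -) -> bounds (0, 1/4), value = 1/8
Edge 5: R (sign -) -> bounds (0, 1/8), value = 1/16
Edge 6: R (sign -) -> bounds (0, 1/16), value = 1/32
Edge 7: R (sign -) -> bounds (0, 1/32), value = 1/64
Game value = 1/64

1/64


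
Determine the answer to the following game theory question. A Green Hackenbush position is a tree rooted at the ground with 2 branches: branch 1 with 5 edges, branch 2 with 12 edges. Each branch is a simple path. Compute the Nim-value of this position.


The tree has 2 branches from the ground vertex.
In Green Hackenbush, the Nim-value of a simple path of length k is k.
Branch 1: length 5, Nim-value = 5
Branch 2: length 12, Nim-value = 12
Total Nim-value = XOR of all branch values:
0 XOR 5 = 5
5 XOR 12 = 9
Nim-value of the tree = 9

9


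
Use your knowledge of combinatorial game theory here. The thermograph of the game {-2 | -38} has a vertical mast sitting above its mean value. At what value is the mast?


Game = {-2 | -38}, a switch {a | b} with numbers a > b.
Its thermograph has left wall a - t and right wall b + t, which meet at t = (a - b)/2, where both equal (a + b)/2. So the mast (mean value) is at (a + b)/2.
Mean = (-2 + (-38))/2 = -40/2 = -20

-20


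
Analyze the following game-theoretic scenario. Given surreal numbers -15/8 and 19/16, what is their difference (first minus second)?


x = -15/8, y = 19/16
Converting to common denominator: 16
x = -30/16, y = 19/16
x - y = -15/8 - 19/16 = -49/16

-49/16


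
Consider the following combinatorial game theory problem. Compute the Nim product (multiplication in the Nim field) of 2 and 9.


Nim multiplication is bilinear over XOR: (u XOR v) * w = (u*w) XOR (v*w).
So we split each operand into its bit components and XOR the pairwise Nim products.
2 = 2 (as XOR of powers of 2).
9 = 1 + 8 (as XOR of powers of 2).
Using the standard Nim-product table on single bits:
  2*2 = 3,   2*4 = 8,   2*8 = 12,
  4*4 = 6,   4*8 = 11,  8*8 = 13,
and  1*x = x (identity), k*l = l*k (commutative).
Pairwise Nim products:
  2 * 1 = 2
  2 * 8 = 12
XOR them: 2 XOR 12 = 14.
Result: 2 * 9 = 14 (in Nim).

14


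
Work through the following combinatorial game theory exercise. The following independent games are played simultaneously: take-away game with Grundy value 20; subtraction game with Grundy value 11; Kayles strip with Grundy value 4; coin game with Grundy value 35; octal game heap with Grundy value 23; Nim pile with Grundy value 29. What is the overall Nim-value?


By the Sprague-Grundy theorem, the Grundy value of a sum of games is the XOR of individual Grundy values.
take-away game: Grundy value = 20. Running XOR: 0 XOR 20 = 20
subtraction game: Grundy value = 11. Running XOR: 20 XOR 11 = 31
Kayles strip: Grundy value = 4. Running XOR: 31 XOR 4 = 27
coin game: Grundy value = 35. Running XOR: 27 XOR 35 = 56
octal game heap: Grundy value = 23. Running XOR: 56 XOR 23 = 47
Nim pile: Grundy value = 29. Running XOR: 47 XOR 29 = 50
The combined Grundy value is 50.

50


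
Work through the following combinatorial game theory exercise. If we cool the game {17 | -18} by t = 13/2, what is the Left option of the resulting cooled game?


Original game: {17 | -18} (a switch {a | b} with a > b).
Cooling by t (for t below the temperature (a - b)/2 = 35/2) taxes each move by t: {a | b} cooled by t is {a - t | b + t}.
Cooling amount: t = 13/2
Cooled Left option: 17 - 13/2 = 21/2
Cooled Right option: -18 + 13/2 = -23/2
Cooled game: {21/2 | -23/2}
Left option = 21/2

21/2


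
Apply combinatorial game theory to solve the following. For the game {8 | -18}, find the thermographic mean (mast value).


Game = {8 | -18}, a switch {a | b} with numbers a > b.
Its thermograph has left wall a - t and right wall b + t, which meet at t = (a - b)/2, where both equal (a + b)/2. So the mast (mean value) is at (a + b)/2.
Mean = (8 + (-18))/2 = -10/2 = -5

-5


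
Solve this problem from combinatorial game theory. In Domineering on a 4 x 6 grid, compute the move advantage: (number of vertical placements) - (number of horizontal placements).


Board is 4 x 6 (rows x cols).
Left (vertical) placements: (rows-1) * cols = 3 * 6 = 18
Right (horizontal) placements: rows * (cols-1) = 4 * 5 = 20
Advantage = Left - Right = 18 - 20 = -2

-2


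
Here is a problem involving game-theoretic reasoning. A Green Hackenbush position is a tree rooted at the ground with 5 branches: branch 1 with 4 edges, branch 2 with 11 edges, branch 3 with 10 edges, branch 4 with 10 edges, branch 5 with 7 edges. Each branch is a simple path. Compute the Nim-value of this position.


The tree has 5 branches from the ground vertex.
In Green Hackenbush, the Nim-value of a simple path of length k is k.
Branch 1: length 4, Nim-value = 4
Branch 2: length 11, Nim-value = 11
Branch 3: length 10, Nim-value = 10
Branch 4: length 10, Nim-value = 10
Branch 5: length 7, Nim-value = 7
Total Nim-value = XOR of all branch values:
0 XOR 4 = 4
4 XOR 11 = 15
15 XOR 10 = 5
5 XOR 10 = 15
15 XOR 7 = 8
Nim-value of the tree = 8

8


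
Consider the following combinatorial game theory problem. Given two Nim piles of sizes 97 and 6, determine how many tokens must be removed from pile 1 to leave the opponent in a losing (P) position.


Piles: 97 and 6
Current XOR: 97 XOR 6 = 103 (non-zero, so this is an N-position).
To make the XOR zero, we need to find a move that balances the piles.
For pile 1 (size 97): target = 97 XOR 103 = 6
We reduce pile 1 from 97 to 6.
Tokens removed: 97 - 6 = 91
Verification: 6 XOR 6 = 0

91


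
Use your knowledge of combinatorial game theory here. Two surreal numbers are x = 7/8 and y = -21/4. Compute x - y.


x = 7/8, y = -21/4
Converting to common denominator: 8
x = 7/8, y = -42/8
x - y = 7/8 - -21/4 = 49/8

49/8


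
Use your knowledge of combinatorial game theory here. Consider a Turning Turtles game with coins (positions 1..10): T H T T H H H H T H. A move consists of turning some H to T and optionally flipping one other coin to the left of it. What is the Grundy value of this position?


Coins: T H T T H H H H T H
Key fact: a single head at position k behaves exactly like a Nim heap of size k (turning it to T and optionally flipping a coin at j < k corresponds to moving the heap from k to j, or to 0), and heads combine as a disjunctive sum (two heads at the same place would cancel, matching j XOR j = 0). So the Nim-value is the XOR of the 1-indexed positions of the heads.
Face-up positions (1-indexed): [2, 5, 6, 7, 8, 10]
XOR 0 with 2: 0 XOR 2 = 2
XOR 2 with 5: 2 XOR 5 = 7
XOR 7 with 6: 7 XOR 6 = 1
XOR 1 with 7: 1 XOR 7 = 6
XOR 6 with 8: 6 XOR 8 = 14
XOR 14 with 10: 14 XOR 10 = 4
Nim-value = 4

4


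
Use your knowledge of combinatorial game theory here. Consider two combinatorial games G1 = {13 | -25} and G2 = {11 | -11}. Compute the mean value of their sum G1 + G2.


G1 = {13 | -25}, G2 = {11 | -11}
Each is a switch {a | b} with numbers a > b; its mean value is (a + b)/2, and mean value is additive over game sums: m(G1 + G2) = m(G1) + m(G2).
Mean of G1 = (13 + (-25))/2 = -12/2 = -6
Mean of G2 = (11 + (-11))/2 = 0/2 = 0
Mean of G1 + G2 = -6 + 0 = -6

-6


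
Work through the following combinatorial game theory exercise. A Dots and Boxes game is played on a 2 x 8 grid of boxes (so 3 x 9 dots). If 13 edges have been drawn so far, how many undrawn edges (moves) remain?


Grid: 2 x 8 boxes, i.e. 3 rows and 9 columns of dots.
Horizontal edges: (rows + 1) * cols = 3 * 8 = 24
Vertical edges: rows * (cols + 1) = 2 * 9 = 18
Total edges: 24 + 18 = 42
Edges drawn: 13
Remaining: 42 - 13 = 29

29


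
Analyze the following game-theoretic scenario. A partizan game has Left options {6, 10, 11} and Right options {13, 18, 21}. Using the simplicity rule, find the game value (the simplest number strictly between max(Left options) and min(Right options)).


Left options: {6, 10, 11}, max = 11
Right options: {13, 18, 21}, min = 13
All options are numbers and max(Left) < min(Right), so by the simplicity theorem the value is the simplest (earliest-born) number strictly between 11 and 13.
The only integer strictly between 11 and 13 is 12.
No non-integer in the interval can be simpler: if x is a non-integer in the interval, then floor(x) or ceil(x) also lies in the interval (the interval contains an integer), and both are proper prefixes of x's sign expansion, i.e. born earlier. So the game value is 12.
Game value = 12

12


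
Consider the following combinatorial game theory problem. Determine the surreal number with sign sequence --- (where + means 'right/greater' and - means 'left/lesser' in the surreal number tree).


Sign expansion: ---
Rule: track bounds (lo, hi), initially (-inf, +inf). On '+', the current value becomes lo and we move to the simplest number in (value, hi): value + 1 if hi = +inf, otherwise the midpoint (value + hi)/2. On '-', the current value becomes hi and we move to value - 1 if lo = -inf, otherwise the midpoint (lo + value)/2.
Start at 0.
Step 1: sign = -, move left. Bounds: (-inf, 0). Value = -1
Step 2: sign = -, move left. Bounds: (-inf, -1). Value = -2
Step 3: sign = -, move left. Bounds: (-inf, -2). Value = -3
The surreal number with sign expansion --- is -3.

-3


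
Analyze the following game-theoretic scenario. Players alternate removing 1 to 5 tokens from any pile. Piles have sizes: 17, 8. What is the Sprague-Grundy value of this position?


Subtraction set: {1, 2, 3, 4, 5}
For this subtraction set, G(n) = n mod 6 (period = max + 1 = 6).
Pile 1 (size 17): G(17) = 17 mod 6 = 5
Pile 2 (size 8): G(8) = 8 mod 6 = 2
Total Grundy value = XOR of all: 5 XOR 2 = 7

7


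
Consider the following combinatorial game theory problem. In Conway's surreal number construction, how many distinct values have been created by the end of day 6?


Day 0: {|} = 0 is born. Count = 1.
Day n: the number of surreal numbers born by day n is 2^(n+1) - 1.
By day 0: 2^1 - 1 = 1
By day 1: 2^2 - 1 = 3
By day 2: 2^3 - 1 = 7
By day 3: 2^4 - 1 = 15
By day 4: 2^5 - 1 = 31
By day 5: 2^6 - 1 = 63
By day 6: 2^7 - 1 = 127
By day 6: 127 surreal numbers.

127


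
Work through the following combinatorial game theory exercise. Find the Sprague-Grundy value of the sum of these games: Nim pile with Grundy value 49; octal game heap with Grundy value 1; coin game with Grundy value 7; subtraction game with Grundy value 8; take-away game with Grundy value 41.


By the Sprague-Grundy theorem, the Grundy value of a sum of games is the XOR of individual Grundy values.
Nim pile: Grundy value = 49. Running XOR: 0 XOR 49 = 49
octal game heap: Grundy value = 1. Running XOR: 49 XOR 1 = 48
coin game: Grundy value = 7. Running XOR: 48 XOR 7 = 55
subtraction game: Grundy value = 8. Running XOR: 55 XOR 8 = 63
take-away game: Grundy value = 41. Running XOR: 63 XOR 41 = 22
The combined Grundy value is 22.

22


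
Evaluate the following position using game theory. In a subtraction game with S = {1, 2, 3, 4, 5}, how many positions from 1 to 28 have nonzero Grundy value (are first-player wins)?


Subtraction set S = {1, 2, 3, 4, 5}, so G(n) = n mod 6.
G(n) = 0 when n is a multiple of 6.
Multiples of 6 in [1, 28]: 4
N-positions (nonzero Grundy) = 28 - 4 = 24

24


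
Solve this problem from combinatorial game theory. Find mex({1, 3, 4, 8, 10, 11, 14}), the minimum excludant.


Set = {1, 3, 4, 8, 10, 11, 14}
0 is NOT in the set. This is the mex.
mex = 0

0


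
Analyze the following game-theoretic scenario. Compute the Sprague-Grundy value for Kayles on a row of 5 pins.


Kayles: a move removes 1 or 2 adjacent pins from a contiguous row.
Removing pins from a row of k leaves two independent rows (a, b) with a + b = k - 1 (one pin) or a + b = k - 2 (two pins); an end removal gives a = 0.
By Sprague-Grundy, G(k) = mex{ G(a) XOR G(b) } over all these splits. G(0) = 0.
G(1): splits (0,0):0^0=0 -> mex({0}) = 1
G(2): splits (0,1):0^1=1 (0,0):0^0=0 -> mex({0, 1}) = 2
G(3): splits (0,2):0^2=2 (1,1):1^1=0 (0,1):0^1=1 -> mex({0, 1, 2}) = 3
G(4): splits (0,3):0^3=3 (1,2):1^2=3 (0,2):0^2=2 (1,1):1^1=0 -> mex({0, 2, 3}) = 1
G(5): splits (0,4):0^1=1 (1,3):1^3=2 (2,2):2^2=0 (0,3):0^3=3 (1,2):1^2=3 -> mex({0, 1, 2, 3}) = 4
Therefore G(5) = 4.

4


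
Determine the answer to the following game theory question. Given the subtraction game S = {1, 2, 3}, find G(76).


The subtraction set is S = {1, 2, 3}.
G(k) = mex{ G(k - s) : s in S, s <= k }. We compute iteratively: G(0) = 0.
G(1) = mex({0}) = 1
G(2) = mex({0, 1}) = 2
G(3) = mex({0, 1, 2}) = 3
G(4) = mex({1, 2, 3}) = 0
G(5) = mex({0, 2, 3}) = 1
G(6) = mex({0, 1, 3}) = 2
Observe that G(4)..G(6) = 0, 1, 2 repeats G(0)..G(2) = 0, 1, 2.
For k >= max(S) = 3, G(k) is determined by the previous 3 values G(k-3)..G(k-1); a window of 3 consecutive values has recurred shifted by 4, so by induction G(k + 4) = G(k) for all k >= 0: the sequence is periodic from the start with period 4.
One period: G(0..3) = 0, 1, 2, 3.
76 mod 4 = 0, so G(76) = G(0) = 0.

0


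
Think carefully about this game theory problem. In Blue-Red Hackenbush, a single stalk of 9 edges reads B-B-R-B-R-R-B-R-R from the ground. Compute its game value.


Edges (from ground): B-B-R-B-R-R-B-R-R
By Berlekamp's sign-expansion rule, a Blue-Red Hackenbush stalk has the value of the surreal number whose sign sequence is the edge sequence with B -> + and R -> -.
Sign sequence: ++-+--+--
Trace the sign expansion in the surreal number tree, starting from 0:
Edge 1: B (sign +) -> bounds (0, +inf), value = 1
Edge 2: B (sign +) -> bounds (1, +inf), value = 2
Edge 3: R (sign -) -> bounds (1, 2), value = 3/2
Edge 4: B (sign +) -> bounds (3/2, 2), value = 7/4
Edge 5: R (sign -) -> bounds (3/2, 7/4), value = 13/8
Edge 6: R (sign -) -> bounds (3/2, 13/8), value = 25/16
Edge 7: B (sign +) -> bounds (25/16, 13/8), value = 51/32
Edge 8: R (sign -) -> bounds (25/16, 51/32), value = 101/64
Edge 9: R (sign -) -> bounds (25/16, 101/64), value = 201/128
Game value = 201/128

201/128


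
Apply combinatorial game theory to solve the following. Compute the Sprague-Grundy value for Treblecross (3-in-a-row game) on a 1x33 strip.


Treblecross: place X on empty cells; 3-in-a-row wins.
Playing within two cells of an existing X lets the opponent win at once, so sensible play treats the cells i-2..i+2 around each X as dead. The player left with no safe cell loses, so this is a normal-play take-away game on strips of safe cells.
Placing X at cell i (0-indexed) of a strip of k safe cells leaves independent strips of sizes max(0, i-2) and max(0, k-i-3). Hence G(k) = mex{ G(max(0,i-2)) XOR G(max(0,k-i-3)) : 0 <= i < k }, with G(0) = 0.
G(1): splits (0,0):0^0=0 -> mex({0}) = 1
G(2): splits (0,0):0^0=0 -> mex({0}) = 1
G(3): splits (0,0):0^0=0 -> mex({0}) = 1
G(4): splits (0,1):0^1=1 (0,0):0^0=0 -> mex({0, 1}) = 2
G(5): splits (0,2):0^1=1 (0,1):0^1=1 (0,0):0^0=0 -> mex({0, 1}) = 2
G(6) = mex({1}) = 0
G(7) = mex({0, 1, 2}) = 3
G(8) = mex({0, 1, 2}) = 3
G(9) = mex({0, 2}) = 1
G(10) = mex({0, 2, 3}) = 1
G(11) = mex({0, 3}) = 1
G(12) = mex({1, 3}) = 0
G(13) = mex({0, 1, 2, 3}) = 4
G(14) = mex({0, 1, 2}) = 3
G(15) = mex({0, 1, 2}) = 3
G(16) = mex({0, 1, 2, 4}) = 3
G(17) = mex({0, 1, 3, 4}) = 2
G(18) = mex({0, 1, 3, 4}) = 2
G(19) = mex({0, 1, 3, 5}) = 2
G(20) = mex({0, 1, 2, 3, 5}) = 4
G(21) = mex({0, 1, 2, 3, 5}) = 4
G(22) = mex({1, 2, 6}) = 0
G(23) = mex({0, 1, 2, 3, 4, 6}) = 5
G(24) = mex({0, 1, 2, 3, 4}) = 5
G(25) = mex({0, 1, 3, 4, 7}) = 2
G(26) = mex({0, 1, 3, 4, 5, 7}) = 2
G(27) = mex({0, 1, 3, 5}) = 2
G(28) = mex({0, 1, 2, 5}) = 3
G(29) = mex({0, 1, 2, 4, 5, 6}) = 3
G(30) = mex({1, 2, 4, 6}) = 0
G(31) = mex({0, 1, 2, 3, 4, 6}) = 5
G(32) = mex({1, 2, 3, 4, 7}) = 0
G(33) = mex({0, 3, 7}) = 1
Therefore G(33) = 1.

1


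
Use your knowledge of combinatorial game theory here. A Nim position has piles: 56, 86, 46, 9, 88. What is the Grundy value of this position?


We need the XOR (exclusive or) of all pile sizes.
After XOR-ing pile 1 (size 56): 0 XOR 56 = 56
After XOR-ing pile 2 (size 86): 56 XOR 86 = 110
After XOR-ing pile 3 (size 46): 110 XOR 46 = 64
After XOR-ing pile 4 (size 9): 64 XOR 9 = 73
After XOR-ing pile 5 (size 88): 73 XOR 88 = 17
The Nim-value of this position is 17.

17


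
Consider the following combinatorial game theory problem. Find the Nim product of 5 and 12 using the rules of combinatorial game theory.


Nim multiplication is bilinear over XOR: (u XOR v) * w = (u*w) XOR (v*w).
So we split each operand into its bit components and XOR the pairwise Nim products.
5 = 1 + 4 (as XOR of powers of 2).
12 = 4 + 8 (as XOR of powers of 2).
Using the standard Nim-product table on single bits:
  2*2 = 3,   2*4 = 8,   2*8 = 12,
  4*4 = 6,   4*8 = 11,  8*8 = 13,
and  1*x = x (identity), k*l = l*k (commutative).
Pairwise Nim products:
  1 * 4 = 4
  1 * 8 = 8
  4 * 4 = 6
  4 * 8 = 11
XOR them: 4 XOR 8 XOR 6 XOR 11 = 1.
Result: 5 * 12 = 1 (in Nim).

1


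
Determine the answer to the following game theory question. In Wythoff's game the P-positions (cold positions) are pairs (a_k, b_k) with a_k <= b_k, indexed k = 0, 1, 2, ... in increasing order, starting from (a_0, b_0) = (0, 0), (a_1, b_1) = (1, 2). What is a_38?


By Wythoff's theorem, a_k = floor(k * phi) and b_k = floor(k * phi^2) = a_k + k, where phi = (1 + sqrt(5))/2 is the golden ratio.
phi = (1 + sqrt(5))/2 = 1.618034
k = 38
k * phi = 38 * 1.618034 = 61.485292
a_38 = floor(k * phi) = 61

61


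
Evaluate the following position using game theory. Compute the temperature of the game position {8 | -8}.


The game is {8 | -8}, a switch {a | b} with numbers a > b.
Cooling {a | b} by t gives {a - t | b + t}, which stops being hot when a - t = b + t, i.e. at t = (a - b)/2. So the temperature of a switch is (a - b)/2.
Temperature = (Left option - Right option) / 2
= (8 - (-8)) / 2
= 16 / 2
= 8

8


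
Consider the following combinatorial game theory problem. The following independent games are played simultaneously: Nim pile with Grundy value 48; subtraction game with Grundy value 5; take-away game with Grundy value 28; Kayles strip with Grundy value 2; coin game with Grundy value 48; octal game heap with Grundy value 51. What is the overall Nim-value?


By the Sprague-Grundy theorem, the Grundy value of a sum of games is the XOR of individual Grundy values.
Nim pile: Grundy value = 48. Running XOR: 0 XOR 48 = 48
subtraction game: Grundy value = 5. Running XOR: 48 XOR 5 = 53
take-away game: Grundy value = 28. Running XOR: 53 XOR 28 = 41
Kayles strip: Grundy value = 2. Running XOR: 41 XOR 2 = 43
coin game: Grundy value = 48. Running XOR: 43 XOR 48 = 27
octal game heap: Grundy value = 51. Running XOR: 27 XOR 51 = 40
The combined Grundy value is 40.

40


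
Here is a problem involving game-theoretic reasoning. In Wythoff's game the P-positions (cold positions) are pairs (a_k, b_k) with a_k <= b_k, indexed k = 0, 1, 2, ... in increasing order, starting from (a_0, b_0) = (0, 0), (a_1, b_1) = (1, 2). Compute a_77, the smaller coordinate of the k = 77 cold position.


By Wythoff's theorem, a_k = floor(k * phi) and b_k = floor(k * phi^2) = a_k + k, where phi = (1 + sqrt(5))/2 is the golden ratio.
phi = (1 + sqrt(5))/2 = 1.618034
k = 77
k * phi = 77 * 1.618034 = 124.588617
a_77 = floor(k * phi) = 124

124


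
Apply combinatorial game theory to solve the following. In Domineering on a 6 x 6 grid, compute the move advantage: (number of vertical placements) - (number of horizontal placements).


Board is 6 x 6 (rows x cols).
Left (vertical) placements: (rows-1) * cols = 5 * 6 = 30
Right (horizontal) placements: rows * (cols-1) = 6 * 5 = 30
Advantage = Left - Right = 30 - 30 = 0

0


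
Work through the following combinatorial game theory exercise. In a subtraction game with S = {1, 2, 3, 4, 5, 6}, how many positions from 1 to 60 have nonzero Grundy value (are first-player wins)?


Subtraction set S = {1, 2, 3, 4, 5, 6}, so G(n) = n mod 7.
G(n) = 0 when n is a multiple of 7.
Multiples of 7 in [1, 60]: 8
N-positions (nonzero Grundy) = 60 - 8 = 52

52


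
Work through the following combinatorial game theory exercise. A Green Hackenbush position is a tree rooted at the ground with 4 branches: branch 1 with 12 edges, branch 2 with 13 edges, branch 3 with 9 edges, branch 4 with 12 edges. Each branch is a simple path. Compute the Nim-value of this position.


The tree has 4 branches from the ground vertex.
In Green Hackenbush, the Nim-value of a simple path of length k is k.
Branch 1: length 12, Nim-value = 12
Branch 2: length 13, Nim-value = 13
Branch 3: length 9, Nim-value = 9
Branch 4: length 12, Nim-value = 12
Total Nim-value = XOR of all branch values:
0 XOR 12 = 12
12 XOR 13 = 1
1 XOR 9 = 8
8 XOR 12 = 4
Nim-value of the tree = 4

4


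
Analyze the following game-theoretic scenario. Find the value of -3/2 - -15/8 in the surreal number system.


x = -3/2, y = -15/8
Converting to common denominator: 8
x = -12/8, y = -15/8
x - y = -3/2 - -15/8 = 3/8

3/8


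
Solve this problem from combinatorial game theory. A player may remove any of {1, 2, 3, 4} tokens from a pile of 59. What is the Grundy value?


The subtraction set is S = {1, 2, 3, 4}.
G(k) = mex{ G(k - s) : s in S, s <= k }. We compute iteratively: G(0) = 0.
G(1) = mex({0}) = 1
G(2) = mex({0, 1}) = 2
G(3) = mex({0, 1, 2}) = 3
G(4) = mex({0, 1, 2, 3}) = 4
G(5) = mex({1, 2, 3, 4}) = 0
G(6) = mex({0, 2, 3, 4}) = 1
G(7) = mex({0, 1, 3, 4}) = 2
G(8) = mex({0, 1, 2, 4}) = 3
Observe that G(5)..G(8) = 0, 1, 2, 3 repeats G(0)..G(3) = 0, 1, 2, 3.
For k >= max(S) = 4, G(k) is determined by the previous 4 values G(k-4)..G(k-1); a window of 4 consecutive values has recurred shifted by 5, so by induction G(k + 5) = G(k) for all k >= 0: the sequence is periodic from the start with period 5.
One period: G(0..4) = 0, 1, 2, 3, 4.
59 mod 5 = 4, so G(59) = G(4) = 4.

4


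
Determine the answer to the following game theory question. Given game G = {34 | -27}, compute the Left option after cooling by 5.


Original game: {34 | -27} (a switch {a | b} with a > b).
Cooling by t (for t below the temperature (a - b)/2 = 61/2) taxes each move by t: {a | b} cooled by t is {a - t | b + t}.
Cooling amount: t = 5
Cooled Left option: 34 - 5 = 29
Cooled Right option: -27 + 5 = -22
Cooled game: {29 | -22}
Left option = 29

29


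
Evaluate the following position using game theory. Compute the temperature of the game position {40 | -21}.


The game is {40 | -21}, a switch {a | b} with numbers a > b.
Cooling {a | b} by t gives {a - t | b + t}, which stops being hot when a - t = b + t, i.e. at t = (a - b)/2. So the temperature of a switch is (a - b)/2.
Temperature = (Left option - Right option) / 2
= (40 - (-21)) / 2
= 61 / 2
= 61/2

61/2


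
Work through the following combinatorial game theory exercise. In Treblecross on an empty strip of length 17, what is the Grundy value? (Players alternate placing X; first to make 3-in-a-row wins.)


Treblecross: place X on empty cells; 3-in-a-row wins.
Playing within two cells of an existing X lets the opponent win at once, so sensible play treats the cells i-2..i+2 around each X as dead. The player left with no safe cell loses, so this is a normal-play take-away game on strips of safe cells.
Placing X at cell i (0-indexed) of a strip of k safe cells leaves independent strips of sizes max(0, i-2) and max(0, k-i-3). Hence G(k) = mex{ G(max(0,i-2)) XOR G(max(0,k-i-3)) : 0 <= i < k }, with G(0) = 0.
G(1): splits (0,0):0^0=0 -> mex({0}) = 1
G(2): splits (0,0):0^0=0 -> mex({0}) = 1
G(3): splits (0,0):0^0=0 -> mex({0}) = 1
G(4): splits (0,1):0^1=1 (0,0):0^0=0 -> mex({0, 1}) = 2
G(5): splits (0,2):0^1=1 (0,1):0^1=1 (0,0):0^0=0 -> mex({0, 1}) = 2
G(6) = mex({1}) = 0
G(7) = mex({0, 1, 2}) = 3
G(8) = mex({0, 1, 2}) = 3
G(9) = mex({0, 2}) = 1
G(10) = mex({0, 2, 3}) = 1
G(11) = mex({0, 3}) = 1
G(12) = mex({1, 3}) = 0
G(13) = mex({0, 1, 2, 3}) = 4
G(14) = mex({0, 1, 2}) = 3
G(15) = mex({0, 1, 2}) = 3
G(16) = mex({0, 1, 2, 4}) = 3
G(17) = mex({0, 1, 3, 4}) = 2
Therefore G(17) = 2.

2


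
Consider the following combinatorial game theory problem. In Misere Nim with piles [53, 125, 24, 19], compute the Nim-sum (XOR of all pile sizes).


We need the XOR (exclusive or) of all pile sizes.
After XOR-ing pile 1 (size 53): 0 XOR 53 = 53
After XOR-ing pile 2 (size 125): 53 XOR 125 = 72
After XOR-ing pile 3 (size 24): 72 XOR 24 = 80
After XOR-ing pile 4 (size 19): 80 XOR 19 = 67
The Nim-value of this position is 67.

67


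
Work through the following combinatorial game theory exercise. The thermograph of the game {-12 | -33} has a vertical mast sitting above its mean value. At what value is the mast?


Game = {-12 | -33}, a switch {a | b} with numbers a > b.
Its thermograph has left wall a - t and right wall b + t, which meet at t = (a - b)/2, where both equal (a + b)/2. So the mast (mean value) is at (a + b)/2.
Mean = (-12 + (-33))/2 = -45/2 = -45/2

-45/2


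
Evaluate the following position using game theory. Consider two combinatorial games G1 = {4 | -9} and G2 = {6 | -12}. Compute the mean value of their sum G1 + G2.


G1 = {4 | -9}, G2 = {6 | -12}
Each is a switch {a | b} with numbers a > b; its mean value is (a + b)/2, and mean value is additive over game sums: m(G1 + G2) = m(G1) + m(G2).
Mean of G1 = (4 + (-9))/2 = -5/2 = -5/2
Mean of G2 = (6 + (-12))/2 = -6/2 = -3
Mean of G1 + G2 = -5/2 + -3 = -11/2

-11/2


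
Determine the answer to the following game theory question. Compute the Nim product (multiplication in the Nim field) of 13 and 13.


Nim multiplication is bilinear over XOR: (u XOR v) * w = (u*w) XOR (v*w).
So we split each operand into its bit components and XOR the pairwise Nim products.
13 = 1 + 4 + 8 (as XOR of powers of 2).
13 = 1 + 4 + 8 (as XOR of powers of 2).
Using the standard Nim-product table on single bits:
  2*2 = 3,   2*4 = 8,   2*8 = 12,
  4*4 = 6,   4*8 = 11,  8*8 = 13,
and  1*x = x (identity), k*l = l*k (commutative).
Pairwise Nim products:
  1 * 1 = 1
  1 * 4 = 4
  1 * 8 = 8
  4 * 1 = 4
  4 * 4 = 6
  4 * 8 = 11
  8 * 1 = 8
  8 * 4 = 11
  8 * 8 = 13
XOR them: 1 XOR 4 XOR 8 XOR 4 XOR 6 XOR 11 XOR 8 XOR 11 XOR 13 = 10.
Result: 13 * 13 = 10 (in Nim).

10
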